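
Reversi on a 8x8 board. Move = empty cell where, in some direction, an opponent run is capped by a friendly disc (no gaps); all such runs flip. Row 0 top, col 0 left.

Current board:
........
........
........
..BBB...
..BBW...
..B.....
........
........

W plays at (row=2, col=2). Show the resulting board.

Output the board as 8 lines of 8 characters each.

Answer: ........
........
..W.....
..BWB...
..BBW...
..B.....
........
........

Derivation:
Place W at (2,2); scan 8 dirs for brackets.
Dir NW: first cell '.' (not opp) -> no flip
Dir N: first cell '.' (not opp) -> no flip
Dir NE: first cell '.' (not opp) -> no flip
Dir W: first cell '.' (not opp) -> no flip
Dir E: first cell '.' (not opp) -> no flip
Dir SW: first cell '.' (not opp) -> no flip
Dir S: opp run (3,2) (4,2) (5,2), next='.' -> no flip
Dir SE: opp run (3,3) capped by W -> flip
All flips: (3,3)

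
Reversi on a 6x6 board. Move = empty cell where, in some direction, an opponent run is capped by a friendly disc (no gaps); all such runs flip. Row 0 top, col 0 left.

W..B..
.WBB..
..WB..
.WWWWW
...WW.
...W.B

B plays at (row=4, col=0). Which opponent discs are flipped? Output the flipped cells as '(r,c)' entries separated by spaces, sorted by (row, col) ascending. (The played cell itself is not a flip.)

Answer: (2,2) (3,1)

Derivation:
Dir NW: edge -> no flip
Dir N: first cell '.' (not opp) -> no flip
Dir NE: opp run (3,1) (2,2) capped by B -> flip
Dir W: edge -> no flip
Dir E: first cell '.' (not opp) -> no flip
Dir SW: edge -> no flip
Dir S: first cell '.' (not opp) -> no flip
Dir SE: first cell '.' (not opp) -> no flip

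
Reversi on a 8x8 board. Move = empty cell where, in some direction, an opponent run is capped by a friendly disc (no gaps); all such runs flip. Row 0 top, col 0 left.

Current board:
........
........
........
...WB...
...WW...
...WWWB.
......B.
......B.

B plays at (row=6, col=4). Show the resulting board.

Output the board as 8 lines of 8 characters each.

Place B at (6,4); scan 8 dirs for brackets.
Dir NW: opp run (5,3), next='.' -> no flip
Dir N: opp run (5,4) (4,4) capped by B -> flip
Dir NE: opp run (5,5), next='.' -> no flip
Dir W: first cell '.' (not opp) -> no flip
Dir E: first cell '.' (not opp) -> no flip
Dir SW: first cell '.' (not opp) -> no flip
Dir S: first cell '.' (not opp) -> no flip
Dir SE: first cell '.' (not opp) -> no flip
All flips: (4,4) (5,4)

Answer: ........
........
........
...WB...
...WB...
...WBWB.
....B.B.
......B.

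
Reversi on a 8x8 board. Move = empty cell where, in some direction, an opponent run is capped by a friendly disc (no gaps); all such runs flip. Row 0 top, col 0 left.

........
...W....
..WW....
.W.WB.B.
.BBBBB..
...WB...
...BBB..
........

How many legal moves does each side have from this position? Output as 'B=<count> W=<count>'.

Answer: B=9 W=6

Derivation:
-- B to move --
(0,2): no bracket -> illegal
(0,3): flips 3 -> legal
(0,4): no bracket -> illegal
(1,1): flips 2 -> legal
(1,2): flips 1 -> legal
(1,4): no bracket -> illegal
(2,0): flips 1 -> legal
(2,1): flips 1 -> legal
(2,4): flips 1 -> legal
(3,0): no bracket -> illegal
(3,2): flips 1 -> legal
(4,0): no bracket -> illegal
(5,2): flips 1 -> legal
(6,2): flips 1 -> legal
B mobility = 9
-- W to move --
(2,4): no bracket -> illegal
(2,5): no bracket -> illegal
(2,6): no bracket -> illegal
(2,7): no bracket -> illegal
(3,0): no bracket -> illegal
(3,2): no bracket -> illegal
(3,5): flips 2 -> legal
(3,7): no bracket -> illegal
(4,0): no bracket -> illegal
(4,6): no bracket -> illegal
(4,7): no bracket -> illegal
(5,0): no bracket -> illegal
(5,1): flips 2 -> legal
(5,2): no bracket -> illegal
(5,5): flips 2 -> legal
(5,6): flips 2 -> legal
(6,2): no bracket -> illegal
(6,6): no bracket -> illegal
(7,2): no bracket -> illegal
(7,3): flips 1 -> legal
(7,4): no bracket -> illegal
(7,5): flips 1 -> legal
(7,6): no bracket -> illegal
W mobility = 6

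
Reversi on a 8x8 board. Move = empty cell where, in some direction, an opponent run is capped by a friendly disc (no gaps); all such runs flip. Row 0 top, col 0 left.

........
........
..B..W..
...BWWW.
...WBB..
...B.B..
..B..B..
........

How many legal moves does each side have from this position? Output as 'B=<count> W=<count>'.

-- B to move --
(1,4): no bracket -> illegal
(1,5): flips 2 -> legal
(1,6): no bracket -> illegal
(2,3): flips 1 -> legal
(2,4): flips 1 -> legal
(2,6): flips 1 -> legal
(2,7): flips 1 -> legal
(3,2): no bracket -> illegal
(3,7): flips 3 -> legal
(4,2): flips 1 -> legal
(4,6): no bracket -> illegal
(4,7): no bracket -> illegal
(5,2): no bracket -> illegal
(5,4): no bracket -> illegal
B mobility = 7
-- W to move --
(1,1): no bracket -> illegal
(1,2): no bracket -> illegal
(1,3): no bracket -> illegal
(2,1): no bracket -> illegal
(2,3): flips 1 -> legal
(2,4): no bracket -> illegal
(3,1): no bracket -> illegal
(3,2): flips 1 -> legal
(4,2): no bracket -> illegal
(4,6): flips 2 -> legal
(5,1): no bracket -> illegal
(5,2): no bracket -> illegal
(5,4): flips 2 -> legal
(5,6): flips 1 -> legal
(6,1): no bracket -> illegal
(6,3): flips 1 -> legal
(6,4): no bracket -> illegal
(6,6): no bracket -> illegal
(7,1): flips 3 -> legal
(7,2): no bracket -> illegal
(7,3): no bracket -> illegal
(7,4): no bracket -> illegal
(7,5): flips 3 -> legal
(7,6): no bracket -> illegal
W mobility = 8

Answer: B=7 W=8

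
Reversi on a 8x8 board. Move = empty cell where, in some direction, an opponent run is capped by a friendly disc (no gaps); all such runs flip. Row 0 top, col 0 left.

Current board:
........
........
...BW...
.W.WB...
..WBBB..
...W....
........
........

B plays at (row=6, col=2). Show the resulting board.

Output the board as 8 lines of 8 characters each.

Place B at (6,2); scan 8 dirs for brackets.
Dir NW: first cell '.' (not opp) -> no flip
Dir N: first cell '.' (not opp) -> no flip
Dir NE: opp run (5,3) capped by B -> flip
Dir W: first cell '.' (not opp) -> no flip
Dir E: first cell '.' (not opp) -> no flip
Dir SW: first cell '.' (not opp) -> no flip
Dir S: first cell '.' (not opp) -> no flip
Dir SE: first cell '.' (not opp) -> no flip
All flips: (5,3)

Answer: ........
........
...BW...
.W.WB...
..WBBB..
...B....
..B.....
........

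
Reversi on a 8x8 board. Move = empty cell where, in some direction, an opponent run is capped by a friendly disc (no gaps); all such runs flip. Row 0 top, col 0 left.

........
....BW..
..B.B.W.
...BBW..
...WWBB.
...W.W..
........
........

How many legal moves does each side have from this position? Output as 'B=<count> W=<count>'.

Answer: B=11 W=10

Derivation:
-- B to move --
(0,4): no bracket -> illegal
(0,5): no bracket -> illegal
(0,6): flips 1 -> legal
(1,6): flips 1 -> legal
(1,7): no bracket -> illegal
(2,5): flips 1 -> legal
(2,7): no bracket -> illegal
(3,2): no bracket -> illegal
(3,6): flips 1 -> legal
(3,7): no bracket -> illegal
(4,2): flips 2 -> legal
(5,2): flips 1 -> legal
(5,4): flips 1 -> legal
(5,6): no bracket -> illegal
(6,2): no bracket -> illegal
(6,3): flips 2 -> legal
(6,4): flips 1 -> legal
(6,5): flips 1 -> legal
(6,6): flips 2 -> legal
B mobility = 11
-- W to move --
(0,3): no bracket -> illegal
(0,4): flips 3 -> legal
(0,5): no bracket -> illegal
(1,1): flips 2 -> legal
(1,2): no bracket -> illegal
(1,3): flips 2 -> legal
(2,1): no bracket -> illegal
(2,3): flips 1 -> legal
(2,5): flips 1 -> legal
(3,1): no bracket -> illegal
(3,2): flips 2 -> legal
(3,6): no bracket -> illegal
(3,7): flips 1 -> legal
(4,2): flips 2 -> legal
(4,7): flips 2 -> legal
(5,4): no bracket -> illegal
(5,6): no bracket -> illegal
(5,7): flips 1 -> legal
W mobility = 10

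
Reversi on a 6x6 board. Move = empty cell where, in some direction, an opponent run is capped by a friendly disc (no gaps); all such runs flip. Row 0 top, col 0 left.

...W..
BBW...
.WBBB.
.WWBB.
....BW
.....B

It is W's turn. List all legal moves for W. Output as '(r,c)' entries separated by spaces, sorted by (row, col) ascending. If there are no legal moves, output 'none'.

Answer: (0,1) (1,3) (1,4) (2,5) (3,5) (4,3)

Derivation:
(0,0): no bracket -> illegal
(0,1): flips 1 -> legal
(0,2): no bracket -> illegal
(1,3): flips 1 -> legal
(1,4): flips 1 -> legal
(1,5): no bracket -> illegal
(2,0): no bracket -> illegal
(2,5): flips 3 -> legal
(3,5): flips 2 -> legal
(4,2): no bracket -> illegal
(4,3): flips 1 -> legal
(5,3): no bracket -> illegal
(5,4): no bracket -> illegal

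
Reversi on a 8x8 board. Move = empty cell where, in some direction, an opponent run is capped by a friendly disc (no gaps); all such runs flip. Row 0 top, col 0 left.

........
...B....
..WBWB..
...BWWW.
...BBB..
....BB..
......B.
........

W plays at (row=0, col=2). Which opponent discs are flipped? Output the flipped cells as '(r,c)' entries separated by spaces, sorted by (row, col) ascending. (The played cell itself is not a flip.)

Answer: (1,3)

Derivation:
Dir NW: edge -> no flip
Dir N: edge -> no flip
Dir NE: edge -> no flip
Dir W: first cell '.' (not opp) -> no flip
Dir E: first cell '.' (not opp) -> no flip
Dir SW: first cell '.' (not opp) -> no flip
Dir S: first cell '.' (not opp) -> no flip
Dir SE: opp run (1,3) capped by W -> flip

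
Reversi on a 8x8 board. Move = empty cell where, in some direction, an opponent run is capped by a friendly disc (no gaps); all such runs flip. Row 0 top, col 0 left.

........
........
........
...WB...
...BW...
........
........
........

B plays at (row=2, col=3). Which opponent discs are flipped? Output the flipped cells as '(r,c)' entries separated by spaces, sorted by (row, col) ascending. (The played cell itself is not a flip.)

Dir NW: first cell '.' (not opp) -> no flip
Dir N: first cell '.' (not opp) -> no flip
Dir NE: first cell '.' (not opp) -> no flip
Dir W: first cell '.' (not opp) -> no flip
Dir E: first cell '.' (not opp) -> no flip
Dir SW: first cell '.' (not opp) -> no flip
Dir S: opp run (3,3) capped by B -> flip
Dir SE: first cell 'B' (not opp) -> no flip

Answer: (3,3)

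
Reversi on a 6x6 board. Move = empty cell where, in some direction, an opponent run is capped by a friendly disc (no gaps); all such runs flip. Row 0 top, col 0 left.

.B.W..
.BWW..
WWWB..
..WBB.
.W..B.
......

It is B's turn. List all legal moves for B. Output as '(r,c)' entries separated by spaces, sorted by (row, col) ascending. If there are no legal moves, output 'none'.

Answer: (1,4) (3,1) (5,0)

Derivation:
(0,2): no bracket -> illegal
(0,4): no bracket -> illegal
(1,0): no bracket -> illegal
(1,4): flips 2 -> legal
(2,4): no bracket -> illegal
(3,0): no bracket -> illegal
(3,1): flips 2 -> legal
(4,0): no bracket -> illegal
(4,2): no bracket -> illegal
(4,3): no bracket -> illegal
(5,0): flips 2 -> legal
(5,1): no bracket -> illegal
(5,2): no bracket -> illegal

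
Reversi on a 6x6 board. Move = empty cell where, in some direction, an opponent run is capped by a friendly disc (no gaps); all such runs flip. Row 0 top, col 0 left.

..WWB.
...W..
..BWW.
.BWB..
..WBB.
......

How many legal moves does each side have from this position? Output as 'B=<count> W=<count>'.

Answer: B=8 W=10

Derivation:
-- B to move --
(0,1): flips 2 -> legal
(1,1): no bracket -> illegal
(1,2): no bracket -> illegal
(1,4): no bracket -> illegal
(1,5): flips 1 -> legal
(2,1): flips 1 -> legal
(2,5): flips 2 -> legal
(3,4): no bracket -> illegal
(3,5): no bracket -> illegal
(4,1): flips 1 -> legal
(5,1): flips 1 -> legal
(5,2): flips 2 -> legal
(5,3): flips 1 -> legal
B mobility = 8
-- W to move --
(0,5): flips 1 -> legal
(1,1): no bracket -> illegal
(1,2): flips 1 -> legal
(1,4): no bracket -> illegal
(1,5): no bracket -> illegal
(2,0): flips 1 -> legal
(2,1): flips 1 -> legal
(3,0): flips 1 -> legal
(3,4): flips 1 -> legal
(3,5): no bracket -> illegal
(4,0): flips 2 -> legal
(4,1): no bracket -> illegal
(4,5): flips 2 -> legal
(5,2): no bracket -> illegal
(5,3): flips 2 -> legal
(5,4): flips 1 -> legal
(5,5): no bracket -> illegal
W mobility = 10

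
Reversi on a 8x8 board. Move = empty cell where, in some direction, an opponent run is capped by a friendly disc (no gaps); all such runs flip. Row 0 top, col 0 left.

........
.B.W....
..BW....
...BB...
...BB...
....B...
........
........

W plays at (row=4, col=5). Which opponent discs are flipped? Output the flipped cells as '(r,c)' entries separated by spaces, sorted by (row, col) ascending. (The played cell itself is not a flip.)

Answer: (3,4)

Derivation:
Dir NW: opp run (3,4) capped by W -> flip
Dir N: first cell '.' (not opp) -> no flip
Dir NE: first cell '.' (not opp) -> no flip
Dir W: opp run (4,4) (4,3), next='.' -> no flip
Dir E: first cell '.' (not opp) -> no flip
Dir SW: opp run (5,4), next='.' -> no flip
Dir S: first cell '.' (not opp) -> no flip
Dir SE: first cell '.' (not opp) -> no flip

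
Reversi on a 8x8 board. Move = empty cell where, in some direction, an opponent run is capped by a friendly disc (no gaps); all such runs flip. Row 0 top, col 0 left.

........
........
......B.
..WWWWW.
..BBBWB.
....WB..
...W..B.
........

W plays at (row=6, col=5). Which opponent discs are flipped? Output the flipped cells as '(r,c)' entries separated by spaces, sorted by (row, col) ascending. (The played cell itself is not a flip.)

Dir NW: first cell 'W' (not opp) -> no flip
Dir N: opp run (5,5) capped by W -> flip
Dir NE: first cell '.' (not opp) -> no flip
Dir W: first cell '.' (not opp) -> no flip
Dir E: opp run (6,6), next='.' -> no flip
Dir SW: first cell '.' (not opp) -> no flip
Dir S: first cell '.' (not opp) -> no flip
Dir SE: first cell '.' (not opp) -> no flip

Answer: (5,5)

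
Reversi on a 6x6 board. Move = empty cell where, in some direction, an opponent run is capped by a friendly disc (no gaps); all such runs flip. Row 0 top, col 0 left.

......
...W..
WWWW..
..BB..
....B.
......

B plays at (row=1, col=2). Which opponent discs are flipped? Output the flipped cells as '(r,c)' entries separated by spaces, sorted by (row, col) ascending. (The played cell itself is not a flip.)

Dir NW: first cell '.' (not opp) -> no flip
Dir N: first cell '.' (not opp) -> no flip
Dir NE: first cell '.' (not opp) -> no flip
Dir W: first cell '.' (not opp) -> no flip
Dir E: opp run (1,3), next='.' -> no flip
Dir SW: opp run (2,1), next='.' -> no flip
Dir S: opp run (2,2) capped by B -> flip
Dir SE: opp run (2,3), next='.' -> no flip

Answer: (2,2)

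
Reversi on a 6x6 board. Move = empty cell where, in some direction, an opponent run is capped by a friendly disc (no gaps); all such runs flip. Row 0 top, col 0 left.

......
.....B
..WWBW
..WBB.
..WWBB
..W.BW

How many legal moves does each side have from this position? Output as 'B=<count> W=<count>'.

-- B to move --
(1,1): flips 1 -> legal
(1,2): flips 1 -> legal
(1,3): flips 1 -> legal
(1,4): no bracket -> illegal
(2,1): flips 4 -> legal
(3,1): flips 1 -> legal
(3,5): flips 1 -> legal
(4,1): flips 2 -> legal
(5,1): flips 1 -> legal
(5,3): flips 1 -> legal
B mobility = 9
-- W to move --
(0,4): no bracket -> illegal
(0,5): flips 1 -> legal
(1,3): no bracket -> illegal
(1,4): no bracket -> illegal
(3,5): flips 3 -> legal
(5,3): flips 1 -> legal
W mobility = 3

Answer: B=9 W=3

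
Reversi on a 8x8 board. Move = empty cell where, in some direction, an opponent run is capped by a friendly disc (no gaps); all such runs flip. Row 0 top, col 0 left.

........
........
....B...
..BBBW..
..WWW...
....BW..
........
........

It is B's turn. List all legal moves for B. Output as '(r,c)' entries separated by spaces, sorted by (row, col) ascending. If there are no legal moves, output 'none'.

(2,5): no bracket -> illegal
(2,6): no bracket -> illegal
(3,1): no bracket -> illegal
(3,6): flips 1 -> legal
(4,1): no bracket -> illegal
(4,5): no bracket -> illegal
(4,6): flips 1 -> legal
(5,1): flips 1 -> legal
(5,2): flips 2 -> legal
(5,3): flips 1 -> legal
(5,6): flips 1 -> legal
(6,4): no bracket -> illegal
(6,5): no bracket -> illegal
(6,6): flips 2 -> legal

Answer: (3,6) (4,6) (5,1) (5,2) (5,3) (5,6) (6,6)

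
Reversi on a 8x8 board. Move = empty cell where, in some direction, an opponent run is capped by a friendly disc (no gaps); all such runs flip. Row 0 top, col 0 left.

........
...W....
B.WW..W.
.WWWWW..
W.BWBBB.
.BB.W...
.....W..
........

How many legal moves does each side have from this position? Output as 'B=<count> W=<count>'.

Answer: B=7 W=10

Derivation:
-- B to move --
(0,2): no bracket -> illegal
(0,3): no bracket -> illegal
(0,4): no bracket -> illegal
(1,1): flips 2 -> legal
(1,2): flips 4 -> legal
(1,4): no bracket -> illegal
(1,5): no bracket -> illegal
(1,6): no bracket -> illegal
(1,7): flips 2 -> legal
(2,1): no bracket -> illegal
(2,4): flips 3 -> legal
(2,5): flips 3 -> legal
(2,7): no bracket -> illegal
(3,0): no bracket -> illegal
(3,6): no bracket -> illegal
(3,7): no bracket -> illegal
(4,1): no bracket -> illegal
(5,0): no bracket -> illegal
(5,3): no bracket -> illegal
(5,5): no bracket -> illegal
(5,6): no bracket -> illegal
(6,3): flips 1 -> legal
(6,4): flips 1 -> legal
(6,6): no bracket -> illegal
(7,4): no bracket -> illegal
(7,5): no bracket -> illegal
(7,6): no bracket -> illegal
B mobility = 7
-- W to move --
(1,0): no bracket -> illegal
(1,1): no bracket -> illegal
(2,1): no bracket -> illegal
(3,0): no bracket -> illegal
(3,6): flips 1 -> legal
(3,7): no bracket -> illegal
(4,1): flips 1 -> legal
(4,7): flips 3 -> legal
(5,0): no bracket -> illegal
(5,3): flips 2 -> legal
(5,5): flips 2 -> legal
(5,6): flips 1 -> legal
(5,7): flips 1 -> legal
(6,0): flips 2 -> legal
(6,1): flips 1 -> legal
(6,2): flips 3 -> legal
(6,3): no bracket -> illegal
W mobility = 10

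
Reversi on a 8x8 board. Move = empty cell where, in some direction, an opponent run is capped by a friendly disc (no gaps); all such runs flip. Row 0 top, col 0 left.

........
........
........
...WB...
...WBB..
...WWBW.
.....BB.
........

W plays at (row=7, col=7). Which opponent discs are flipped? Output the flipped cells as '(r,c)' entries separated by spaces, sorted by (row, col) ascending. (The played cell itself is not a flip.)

Answer: (4,4) (5,5) (6,6)

Derivation:
Dir NW: opp run (6,6) (5,5) (4,4) capped by W -> flip
Dir N: first cell '.' (not opp) -> no flip
Dir NE: edge -> no flip
Dir W: first cell '.' (not opp) -> no flip
Dir E: edge -> no flip
Dir SW: edge -> no flip
Dir S: edge -> no flip
Dir SE: edge -> no flip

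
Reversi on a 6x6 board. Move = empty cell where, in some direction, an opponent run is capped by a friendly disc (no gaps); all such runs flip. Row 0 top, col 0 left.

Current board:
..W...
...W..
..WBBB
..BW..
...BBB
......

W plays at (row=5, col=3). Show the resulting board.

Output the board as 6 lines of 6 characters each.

Place W at (5,3); scan 8 dirs for brackets.
Dir NW: first cell '.' (not opp) -> no flip
Dir N: opp run (4,3) capped by W -> flip
Dir NE: opp run (4,4), next='.' -> no flip
Dir W: first cell '.' (not opp) -> no flip
Dir E: first cell '.' (not opp) -> no flip
Dir SW: edge -> no flip
Dir S: edge -> no flip
Dir SE: edge -> no flip
All flips: (4,3)

Answer: ..W...
...W..
..WBBB
..BW..
...WBB
...W..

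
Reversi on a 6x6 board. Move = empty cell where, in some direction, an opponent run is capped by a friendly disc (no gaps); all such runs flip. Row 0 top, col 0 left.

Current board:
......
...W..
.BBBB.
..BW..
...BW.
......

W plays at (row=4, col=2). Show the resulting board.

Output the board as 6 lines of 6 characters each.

Answer: ......
...W..
.BBBB.
..BW..
..WWW.
......

Derivation:
Place W at (4,2); scan 8 dirs for brackets.
Dir NW: first cell '.' (not opp) -> no flip
Dir N: opp run (3,2) (2,2), next='.' -> no flip
Dir NE: first cell 'W' (not opp) -> no flip
Dir W: first cell '.' (not opp) -> no flip
Dir E: opp run (4,3) capped by W -> flip
Dir SW: first cell '.' (not opp) -> no flip
Dir S: first cell '.' (not opp) -> no flip
Dir SE: first cell '.' (not opp) -> no flip
All flips: (4,3)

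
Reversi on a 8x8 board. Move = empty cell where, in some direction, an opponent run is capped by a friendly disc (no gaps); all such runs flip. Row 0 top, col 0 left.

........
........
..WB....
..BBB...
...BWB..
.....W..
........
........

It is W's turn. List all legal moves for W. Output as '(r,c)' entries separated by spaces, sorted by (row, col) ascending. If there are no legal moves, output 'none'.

Answer: (2,4) (3,5) (4,2) (4,6)

Derivation:
(1,2): no bracket -> illegal
(1,3): no bracket -> illegal
(1,4): no bracket -> illegal
(2,1): no bracket -> illegal
(2,4): flips 2 -> legal
(2,5): no bracket -> illegal
(3,1): no bracket -> illegal
(3,5): flips 1 -> legal
(3,6): no bracket -> illegal
(4,1): no bracket -> illegal
(4,2): flips 2 -> legal
(4,6): flips 1 -> legal
(5,2): no bracket -> illegal
(5,3): no bracket -> illegal
(5,4): no bracket -> illegal
(5,6): no bracket -> illegal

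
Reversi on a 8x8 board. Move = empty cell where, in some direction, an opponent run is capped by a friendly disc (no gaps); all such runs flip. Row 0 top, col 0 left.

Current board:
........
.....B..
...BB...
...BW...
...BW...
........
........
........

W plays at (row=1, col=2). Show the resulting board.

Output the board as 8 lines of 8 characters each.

Place W at (1,2); scan 8 dirs for brackets.
Dir NW: first cell '.' (not opp) -> no flip
Dir N: first cell '.' (not opp) -> no flip
Dir NE: first cell '.' (not opp) -> no flip
Dir W: first cell '.' (not opp) -> no flip
Dir E: first cell '.' (not opp) -> no flip
Dir SW: first cell '.' (not opp) -> no flip
Dir S: first cell '.' (not opp) -> no flip
Dir SE: opp run (2,3) capped by W -> flip
All flips: (2,3)

Answer: ........
..W..B..
...WB...
...BW...
...BW...
........
........
........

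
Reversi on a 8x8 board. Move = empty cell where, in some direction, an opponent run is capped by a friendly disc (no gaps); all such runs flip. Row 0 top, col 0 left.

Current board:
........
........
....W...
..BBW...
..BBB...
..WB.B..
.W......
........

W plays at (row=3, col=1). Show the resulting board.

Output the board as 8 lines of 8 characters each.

Place W at (3,1); scan 8 dirs for brackets.
Dir NW: first cell '.' (not opp) -> no flip
Dir N: first cell '.' (not opp) -> no flip
Dir NE: first cell '.' (not opp) -> no flip
Dir W: first cell '.' (not opp) -> no flip
Dir E: opp run (3,2) (3,3) capped by W -> flip
Dir SW: first cell '.' (not opp) -> no flip
Dir S: first cell '.' (not opp) -> no flip
Dir SE: opp run (4,2) (5,3), next='.' -> no flip
All flips: (3,2) (3,3)

Answer: ........
........
....W...
.WWWW...
..BBB...
..WB.B..
.W......
........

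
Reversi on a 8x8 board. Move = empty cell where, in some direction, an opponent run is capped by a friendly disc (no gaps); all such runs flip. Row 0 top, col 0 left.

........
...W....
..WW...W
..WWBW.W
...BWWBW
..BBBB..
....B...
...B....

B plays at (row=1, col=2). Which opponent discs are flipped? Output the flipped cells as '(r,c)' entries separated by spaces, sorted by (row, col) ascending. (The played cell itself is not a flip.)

Answer: (2,3)

Derivation:
Dir NW: first cell '.' (not opp) -> no flip
Dir N: first cell '.' (not opp) -> no flip
Dir NE: first cell '.' (not opp) -> no flip
Dir W: first cell '.' (not opp) -> no flip
Dir E: opp run (1,3), next='.' -> no flip
Dir SW: first cell '.' (not opp) -> no flip
Dir S: opp run (2,2) (3,2), next='.' -> no flip
Dir SE: opp run (2,3) capped by B -> flip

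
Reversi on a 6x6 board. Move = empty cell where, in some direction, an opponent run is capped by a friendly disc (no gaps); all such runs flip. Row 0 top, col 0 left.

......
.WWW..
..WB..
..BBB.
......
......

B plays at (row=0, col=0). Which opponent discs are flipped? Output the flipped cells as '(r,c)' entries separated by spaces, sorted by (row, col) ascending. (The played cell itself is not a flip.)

Dir NW: edge -> no flip
Dir N: edge -> no flip
Dir NE: edge -> no flip
Dir W: edge -> no flip
Dir E: first cell '.' (not opp) -> no flip
Dir SW: edge -> no flip
Dir S: first cell '.' (not opp) -> no flip
Dir SE: opp run (1,1) (2,2) capped by B -> flip

Answer: (1,1) (2,2)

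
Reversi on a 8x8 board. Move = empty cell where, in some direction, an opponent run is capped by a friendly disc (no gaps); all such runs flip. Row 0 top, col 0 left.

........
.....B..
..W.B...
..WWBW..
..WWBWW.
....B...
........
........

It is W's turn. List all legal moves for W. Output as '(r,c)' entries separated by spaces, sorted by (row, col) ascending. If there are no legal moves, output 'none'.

(0,4): no bracket -> illegal
(0,5): no bracket -> illegal
(0,6): flips 2 -> legal
(1,3): flips 1 -> legal
(1,4): no bracket -> illegal
(1,6): no bracket -> illegal
(2,3): flips 1 -> legal
(2,5): flips 1 -> legal
(2,6): no bracket -> illegal
(5,3): flips 1 -> legal
(5,5): flips 1 -> legal
(6,3): flips 1 -> legal
(6,4): no bracket -> illegal
(6,5): flips 1 -> legal

Answer: (0,6) (1,3) (2,3) (2,5) (5,3) (5,5) (6,3) (6,5)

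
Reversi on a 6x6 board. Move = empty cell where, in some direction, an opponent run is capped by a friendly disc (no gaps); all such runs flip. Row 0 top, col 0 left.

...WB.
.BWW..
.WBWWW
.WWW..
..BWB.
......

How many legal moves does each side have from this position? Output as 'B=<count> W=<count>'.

Answer: B=6 W=10

Derivation:
-- B to move --
(0,1): no bracket -> illegal
(0,2): flips 2 -> legal
(1,0): no bracket -> illegal
(1,4): flips 2 -> legal
(1,5): flips 2 -> legal
(2,0): flips 2 -> legal
(3,0): no bracket -> illegal
(3,4): no bracket -> illegal
(3,5): no bracket -> illegal
(4,0): flips 1 -> legal
(4,1): flips 2 -> legal
(5,2): no bracket -> illegal
(5,3): no bracket -> illegal
(5,4): no bracket -> illegal
B mobility = 6
-- W to move --
(0,0): flips 2 -> legal
(0,1): flips 1 -> legal
(0,2): no bracket -> illegal
(0,5): flips 1 -> legal
(1,0): flips 1 -> legal
(1,4): no bracket -> illegal
(1,5): no bracket -> illegal
(2,0): no bracket -> illegal
(3,4): no bracket -> illegal
(3,5): no bracket -> illegal
(4,1): flips 1 -> legal
(4,5): flips 1 -> legal
(5,1): flips 1 -> legal
(5,2): flips 1 -> legal
(5,3): flips 1 -> legal
(5,4): no bracket -> illegal
(5,5): flips 1 -> legal
W mobility = 10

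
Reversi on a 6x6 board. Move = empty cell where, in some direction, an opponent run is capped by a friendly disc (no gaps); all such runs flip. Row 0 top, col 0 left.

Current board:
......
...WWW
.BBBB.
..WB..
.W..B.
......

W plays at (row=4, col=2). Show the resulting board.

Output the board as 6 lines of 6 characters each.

Answer: ......
...WWW
.BBBW.
..WW..
.WW.B.
......

Derivation:
Place W at (4,2); scan 8 dirs for brackets.
Dir NW: first cell '.' (not opp) -> no flip
Dir N: first cell 'W' (not opp) -> no flip
Dir NE: opp run (3,3) (2,4) capped by W -> flip
Dir W: first cell 'W' (not opp) -> no flip
Dir E: first cell '.' (not opp) -> no flip
Dir SW: first cell '.' (not opp) -> no flip
Dir S: first cell '.' (not opp) -> no flip
Dir SE: first cell '.' (not opp) -> no flip
All flips: (2,4) (3,3)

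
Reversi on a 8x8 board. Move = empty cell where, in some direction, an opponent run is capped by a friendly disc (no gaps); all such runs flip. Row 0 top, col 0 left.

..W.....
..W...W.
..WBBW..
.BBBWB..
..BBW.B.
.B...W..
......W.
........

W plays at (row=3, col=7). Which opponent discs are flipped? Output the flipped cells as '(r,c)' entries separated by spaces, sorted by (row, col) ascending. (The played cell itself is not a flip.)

Answer: (4,6)

Derivation:
Dir NW: first cell '.' (not opp) -> no flip
Dir N: first cell '.' (not opp) -> no flip
Dir NE: edge -> no flip
Dir W: first cell '.' (not opp) -> no flip
Dir E: edge -> no flip
Dir SW: opp run (4,6) capped by W -> flip
Dir S: first cell '.' (not opp) -> no flip
Dir SE: edge -> no flip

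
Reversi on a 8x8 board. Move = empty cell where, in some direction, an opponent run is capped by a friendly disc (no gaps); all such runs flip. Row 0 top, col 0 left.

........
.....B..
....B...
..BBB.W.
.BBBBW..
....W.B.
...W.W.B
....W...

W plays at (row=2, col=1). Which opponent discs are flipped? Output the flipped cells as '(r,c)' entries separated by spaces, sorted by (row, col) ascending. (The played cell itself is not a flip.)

Dir NW: first cell '.' (not opp) -> no flip
Dir N: first cell '.' (not opp) -> no flip
Dir NE: first cell '.' (not opp) -> no flip
Dir W: first cell '.' (not opp) -> no flip
Dir E: first cell '.' (not opp) -> no flip
Dir SW: first cell '.' (not opp) -> no flip
Dir S: first cell '.' (not opp) -> no flip
Dir SE: opp run (3,2) (4,3) capped by W -> flip

Answer: (3,2) (4,3)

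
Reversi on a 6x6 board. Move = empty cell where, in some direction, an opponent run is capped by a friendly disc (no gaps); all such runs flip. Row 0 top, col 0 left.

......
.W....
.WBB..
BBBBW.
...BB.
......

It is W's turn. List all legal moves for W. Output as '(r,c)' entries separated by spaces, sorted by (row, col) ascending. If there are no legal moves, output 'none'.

Answer: (1,2) (2,4) (4,1) (5,2) (5,4) (5,5)

Derivation:
(1,2): flips 1 -> legal
(1,3): no bracket -> illegal
(1,4): no bracket -> illegal
(2,0): no bracket -> illegal
(2,4): flips 2 -> legal
(3,5): no bracket -> illegal
(4,0): no bracket -> illegal
(4,1): flips 1 -> legal
(4,2): no bracket -> illegal
(4,5): no bracket -> illegal
(5,2): flips 1 -> legal
(5,3): no bracket -> illegal
(5,4): flips 3 -> legal
(5,5): flips 3 -> legal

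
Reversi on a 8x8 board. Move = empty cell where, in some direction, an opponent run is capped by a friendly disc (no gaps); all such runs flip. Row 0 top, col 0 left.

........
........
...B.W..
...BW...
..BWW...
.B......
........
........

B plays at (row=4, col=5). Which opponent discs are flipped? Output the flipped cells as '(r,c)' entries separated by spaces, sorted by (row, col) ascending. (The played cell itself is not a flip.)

Answer: (3,4) (4,3) (4,4)

Derivation:
Dir NW: opp run (3,4) capped by B -> flip
Dir N: first cell '.' (not opp) -> no flip
Dir NE: first cell '.' (not opp) -> no flip
Dir W: opp run (4,4) (4,3) capped by B -> flip
Dir E: first cell '.' (not opp) -> no flip
Dir SW: first cell '.' (not opp) -> no flip
Dir S: first cell '.' (not opp) -> no flip
Dir SE: first cell '.' (not opp) -> no flip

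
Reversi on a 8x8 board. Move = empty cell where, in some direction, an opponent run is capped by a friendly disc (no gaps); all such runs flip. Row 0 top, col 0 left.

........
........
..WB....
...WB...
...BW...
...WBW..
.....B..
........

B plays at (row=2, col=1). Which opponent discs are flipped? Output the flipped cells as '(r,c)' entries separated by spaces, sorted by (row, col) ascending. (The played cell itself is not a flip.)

Answer: (2,2)

Derivation:
Dir NW: first cell '.' (not opp) -> no flip
Dir N: first cell '.' (not opp) -> no flip
Dir NE: first cell '.' (not opp) -> no flip
Dir W: first cell '.' (not opp) -> no flip
Dir E: opp run (2,2) capped by B -> flip
Dir SW: first cell '.' (not opp) -> no flip
Dir S: first cell '.' (not opp) -> no flip
Dir SE: first cell '.' (not opp) -> no flip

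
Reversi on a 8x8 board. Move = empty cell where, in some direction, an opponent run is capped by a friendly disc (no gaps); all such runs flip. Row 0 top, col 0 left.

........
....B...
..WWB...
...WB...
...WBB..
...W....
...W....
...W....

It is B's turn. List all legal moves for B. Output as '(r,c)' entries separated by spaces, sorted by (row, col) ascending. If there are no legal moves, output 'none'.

(1,1): flips 2 -> legal
(1,2): flips 1 -> legal
(1,3): no bracket -> illegal
(2,1): flips 2 -> legal
(3,1): no bracket -> illegal
(3,2): flips 2 -> legal
(4,2): flips 2 -> legal
(5,2): flips 1 -> legal
(5,4): no bracket -> illegal
(6,2): flips 1 -> legal
(6,4): no bracket -> illegal
(7,2): no bracket -> illegal
(7,4): no bracket -> illegal

Answer: (1,1) (1,2) (2,1) (3,2) (4,2) (5,2) (6,2)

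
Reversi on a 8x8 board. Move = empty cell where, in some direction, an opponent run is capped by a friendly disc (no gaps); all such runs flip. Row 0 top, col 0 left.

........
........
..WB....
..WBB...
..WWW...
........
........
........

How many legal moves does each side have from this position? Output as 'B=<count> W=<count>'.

Answer: B=9 W=5

Derivation:
-- B to move --
(1,1): flips 1 -> legal
(1,2): no bracket -> illegal
(1,3): no bracket -> illegal
(2,1): flips 1 -> legal
(3,1): flips 1 -> legal
(3,5): no bracket -> illegal
(4,1): flips 1 -> legal
(4,5): no bracket -> illegal
(5,1): flips 1 -> legal
(5,2): flips 1 -> legal
(5,3): flips 1 -> legal
(5,4): flips 1 -> legal
(5,5): flips 1 -> legal
B mobility = 9
-- W to move --
(1,2): no bracket -> illegal
(1,3): flips 2 -> legal
(1,4): flips 1 -> legal
(2,4): flips 3 -> legal
(2,5): flips 1 -> legal
(3,5): flips 2 -> legal
(4,5): no bracket -> illegal
W mobility = 5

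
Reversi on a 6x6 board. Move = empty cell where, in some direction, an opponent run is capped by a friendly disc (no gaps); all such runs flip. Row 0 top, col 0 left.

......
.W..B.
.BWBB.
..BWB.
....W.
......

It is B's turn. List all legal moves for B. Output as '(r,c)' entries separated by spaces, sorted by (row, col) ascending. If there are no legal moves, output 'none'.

Answer: (0,1) (1,2) (4,2) (4,3) (5,4)

Derivation:
(0,0): no bracket -> illegal
(0,1): flips 1 -> legal
(0,2): no bracket -> illegal
(1,0): no bracket -> illegal
(1,2): flips 1 -> legal
(1,3): no bracket -> illegal
(2,0): no bracket -> illegal
(3,1): no bracket -> illegal
(3,5): no bracket -> illegal
(4,2): flips 1 -> legal
(4,3): flips 1 -> legal
(4,5): no bracket -> illegal
(5,3): no bracket -> illegal
(5,4): flips 1 -> legal
(5,5): no bracket -> illegal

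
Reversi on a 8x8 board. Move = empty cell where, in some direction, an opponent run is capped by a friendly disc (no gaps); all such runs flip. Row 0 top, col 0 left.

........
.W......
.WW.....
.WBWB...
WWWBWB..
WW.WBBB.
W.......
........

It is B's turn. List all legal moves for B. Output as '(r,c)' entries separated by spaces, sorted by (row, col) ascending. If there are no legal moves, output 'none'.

(0,0): flips 4 -> legal
(0,1): no bracket -> illegal
(0,2): no bracket -> illegal
(1,0): flips 1 -> legal
(1,2): flips 1 -> legal
(1,3): no bracket -> illegal
(2,0): no bracket -> illegal
(2,3): flips 1 -> legal
(2,4): no bracket -> illegal
(3,0): flips 1 -> legal
(3,5): no bracket -> illegal
(5,2): flips 2 -> legal
(6,1): no bracket -> illegal
(6,2): no bracket -> illegal
(6,3): flips 1 -> legal
(6,4): no bracket -> illegal
(7,0): no bracket -> illegal
(7,1): no bracket -> illegal

Answer: (0,0) (1,0) (1,2) (2,3) (3,0) (5,2) (6,3)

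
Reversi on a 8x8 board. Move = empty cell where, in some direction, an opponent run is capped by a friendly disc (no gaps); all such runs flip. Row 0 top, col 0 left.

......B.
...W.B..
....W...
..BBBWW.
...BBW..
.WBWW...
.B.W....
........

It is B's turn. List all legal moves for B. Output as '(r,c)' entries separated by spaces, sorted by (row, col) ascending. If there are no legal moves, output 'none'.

Answer: (1,4) (2,6) (3,7) (4,1) (4,6) (5,0) (5,5) (5,6) (6,2) (6,4) (6,5) (7,3) (7,4)

Derivation:
(0,2): no bracket -> illegal
(0,3): no bracket -> illegal
(0,4): no bracket -> illegal
(1,2): no bracket -> illegal
(1,4): flips 1 -> legal
(2,2): no bracket -> illegal
(2,3): no bracket -> illegal
(2,5): no bracket -> illegal
(2,6): flips 1 -> legal
(2,7): no bracket -> illegal
(3,7): flips 2 -> legal
(4,0): no bracket -> illegal
(4,1): flips 1 -> legal
(4,2): no bracket -> illegal
(4,6): flips 1 -> legal
(4,7): no bracket -> illegal
(5,0): flips 1 -> legal
(5,5): flips 2 -> legal
(5,6): flips 1 -> legal
(6,0): no bracket -> illegal
(6,2): flips 1 -> legal
(6,4): flips 1 -> legal
(6,5): flips 1 -> legal
(7,2): no bracket -> illegal
(7,3): flips 2 -> legal
(7,4): flips 1 -> legal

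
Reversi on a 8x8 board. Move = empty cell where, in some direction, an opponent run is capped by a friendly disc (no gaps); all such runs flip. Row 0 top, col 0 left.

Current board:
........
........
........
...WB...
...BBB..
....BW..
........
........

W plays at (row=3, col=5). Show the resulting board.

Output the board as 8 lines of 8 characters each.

Place W at (3,5); scan 8 dirs for brackets.
Dir NW: first cell '.' (not opp) -> no flip
Dir N: first cell '.' (not opp) -> no flip
Dir NE: first cell '.' (not opp) -> no flip
Dir W: opp run (3,4) capped by W -> flip
Dir E: first cell '.' (not opp) -> no flip
Dir SW: opp run (4,4), next='.' -> no flip
Dir S: opp run (4,5) capped by W -> flip
Dir SE: first cell '.' (not opp) -> no flip
All flips: (3,4) (4,5)

Answer: ........
........
........
...WWW..
...BBW..
....BW..
........
........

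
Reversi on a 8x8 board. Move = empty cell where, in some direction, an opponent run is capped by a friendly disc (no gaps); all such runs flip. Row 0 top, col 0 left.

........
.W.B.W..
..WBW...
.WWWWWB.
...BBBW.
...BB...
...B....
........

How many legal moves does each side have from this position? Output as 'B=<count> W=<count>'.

-- B to move --
(0,0): flips 3 -> legal
(0,1): no bracket -> illegal
(0,2): no bracket -> illegal
(0,4): no bracket -> illegal
(0,5): no bracket -> illegal
(0,6): no bracket -> illegal
(1,0): no bracket -> illegal
(1,2): no bracket -> illegal
(1,4): flips 2 -> legal
(1,6): no bracket -> illegal
(2,0): no bracket -> illegal
(2,1): flips 2 -> legal
(2,5): flips 3 -> legal
(2,6): flips 1 -> legal
(3,0): flips 5 -> legal
(3,7): no bracket -> illegal
(4,0): flips 2 -> legal
(4,1): flips 1 -> legal
(4,2): no bracket -> illegal
(4,7): flips 1 -> legal
(5,5): no bracket -> illegal
(5,6): flips 1 -> legal
(5,7): flips 3 -> legal
B mobility = 11
-- W to move --
(0,2): flips 1 -> legal
(0,3): flips 2 -> legal
(0,4): flips 1 -> legal
(1,2): flips 1 -> legal
(1,4): flips 1 -> legal
(2,5): no bracket -> illegal
(2,6): flips 1 -> legal
(2,7): no bracket -> illegal
(3,7): flips 1 -> legal
(4,2): flips 3 -> legal
(4,7): no bracket -> illegal
(5,2): flips 1 -> legal
(5,5): flips 2 -> legal
(5,6): flips 1 -> legal
(6,2): flips 2 -> legal
(6,4): flips 2 -> legal
(6,5): flips 2 -> legal
(7,2): no bracket -> illegal
(7,3): flips 3 -> legal
(7,4): no bracket -> illegal
W mobility = 15

Answer: B=11 W=15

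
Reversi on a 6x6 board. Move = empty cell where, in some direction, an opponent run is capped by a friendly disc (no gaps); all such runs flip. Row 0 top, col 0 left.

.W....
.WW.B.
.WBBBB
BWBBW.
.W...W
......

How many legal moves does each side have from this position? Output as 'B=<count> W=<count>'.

-- B to move --
(0,0): flips 1 -> legal
(0,2): flips 1 -> legal
(0,3): flips 2 -> legal
(1,0): flips 1 -> legal
(1,3): no bracket -> illegal
(2,0): flips 1 -> legal
(3,5): flips 1 -> legal
(4,0): flips 1 -> legal
(4,2): no bracket -> illegal
(4,3): flips 1 -> legal
(4,4): flips 1 -> legal
(5,0): flips 1 -> legal
(5,1): no bracket -> illegal
(5,2): flips 1 -> legal
(5,4): no bracket -> illegal
(5,5): no bracket -> illegal
B mobility = 11
-- W to move --
(0,3): no bracket -> illegal
(0,4): flips 2 -> legal
(0,5): flips 3 -> legal
(1,3): flips 1 -> legal
(1,5): no bracket -> illegal
(2,0): no bracket -> illegal
(3,5): no bracket -> illegal
(4,0): no bracket -> illegal
(4,2): flips 2 -> legal
(4,3): flips 1 -> legal
(4,4): flips 2 -> legal
W mobility = 6

Answer: B=11 W=6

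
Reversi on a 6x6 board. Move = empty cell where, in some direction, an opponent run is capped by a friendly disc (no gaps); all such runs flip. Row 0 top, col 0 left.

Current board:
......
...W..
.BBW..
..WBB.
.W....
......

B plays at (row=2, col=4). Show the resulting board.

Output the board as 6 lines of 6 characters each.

Answer: ......
...W..
.BBBB.
..WBB.
.W....
......

Derivation:
Place B at (2,4); scan 8 dirs for brackets.
Dir NW: opp run (1,3), next='.' -> no flip
Dir N: first cell '.' (not opp) -> no flip
Dir NE: first cell '.' (not opp) -> no flip
Dir W: opp run (2,3) capped by B -> flip
Dir E: first cell '.' (not opp) -> no flip
Dir SW: first cell 'B' (not opp) -> no flip
Dir S: first cell 'B' (not opp) -> no flip
Dir SE: first cell '.' (not opp) -> no flip
All flips: (2,3)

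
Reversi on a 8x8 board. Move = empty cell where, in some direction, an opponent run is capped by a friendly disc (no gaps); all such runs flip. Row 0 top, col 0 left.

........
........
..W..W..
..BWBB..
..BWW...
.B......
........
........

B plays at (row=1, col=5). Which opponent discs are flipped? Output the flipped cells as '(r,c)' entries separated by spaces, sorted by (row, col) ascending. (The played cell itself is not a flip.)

Answer: (2,5)

Derivation:
Dir NW: first cell '.' (not opp) -> no flip
Dir N: first cell '.' (not opp) -> no flip
Dir NE: first cell '.' (not opp) -> no flip
Dir W: first cell '.' (not opp) -> no flip
Dir E: first cell '.' (not opp) -> no flip
Dir SW: first cell '.' (not opp) -> no flip
Dir S: opp run (2,5) capped by B -> flip
Dir SE: first cell '.' (not opp) -> no flip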